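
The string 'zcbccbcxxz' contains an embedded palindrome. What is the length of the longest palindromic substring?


Scanning 'zcbccbcxxz' for palindromic substrings.
Substring at positions 1-6: 'cbccbc'.
Check: reverse('cbccbc') = 'cbccbc' -> palindrome confirmed.
Neighbouring characters ('z' / 'x') break symmetry, so it cannot extend further.
No longer palindromic substring exists; longest length = 6

6


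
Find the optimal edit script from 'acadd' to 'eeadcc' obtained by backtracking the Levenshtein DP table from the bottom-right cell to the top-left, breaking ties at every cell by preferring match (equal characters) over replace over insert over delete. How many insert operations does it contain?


Edit distance = 4. Backtracking from cell (5, 6) with preference match > replace > insert > delete,
then listing the resulting alignment 'acadd' -> 'eeadcc' left to right:
  Step 1: replace a->e
  Step 2: replace c->e
  Step 3: keep 'a'
  Step 4: keep 'd'
  Step 5: insert 'c' [insertion #1]
  Step 6: replace d->c
Total insertions: 1

1


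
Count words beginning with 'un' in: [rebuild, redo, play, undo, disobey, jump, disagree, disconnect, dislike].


Checking each word for prefix 'un':
  'rebuild' -> no (count: 0)
  'redo' -> no (count: 0)
  'play' -> no (count: 0)
  'undo' -> YES, starts with 'un' (count: 1)
  'disobey' -> no (count: 1)
  'jump' -> no (count: 1)
  'disagree' -> no (count: 1)
  'disconnect' -> no (count: 1)
  'dislike' -> no (count: 1)
Total with prefix 'un': 1

1


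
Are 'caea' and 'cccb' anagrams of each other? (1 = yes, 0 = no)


Sort characters of 'caea': 'aace'
Sort characters of 'cccb': 'bccc'
Sorted forms differ -> they are NOT anagrams
Result: 0

0


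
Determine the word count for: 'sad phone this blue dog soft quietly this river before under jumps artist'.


Counting words by splitting on spaces:
  Word 1: 'sad'
  Word 2: 'phone'
  Word 3: 'this'
  Word 4: 'blue'
  Word 5: 'dog'
  Word 6: 'soft'
  Word 7: 'quietly'
  Word 8: 'this'
  Word 9: 'river'
  Word 10: 'before'
  Word 11: 'under'
  Word 12: 'jumps'
  Word 13: 'artist'
Total words: 13

13


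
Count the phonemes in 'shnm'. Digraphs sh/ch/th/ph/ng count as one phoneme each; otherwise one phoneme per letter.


Parsing 'shnm' greedily, digraphs first:
  'sh' -> digraph (1 consonant phoneme) (phonemes so far: 1)
  'n' -> consonant phoneme (phonemes so far: 2)
  'm' -> consonant phoneme (phonemes so far: 3)
Total phonemes: 3

3


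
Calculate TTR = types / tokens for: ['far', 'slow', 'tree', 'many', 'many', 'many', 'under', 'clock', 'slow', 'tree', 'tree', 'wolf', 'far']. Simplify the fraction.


Tokens: 13
Unique types: ('clock', 'far', 'many', 'slow', 'tree', 'under', 'wolf') = 7
TTR = 7/13
Already in lowest terms.

7/13


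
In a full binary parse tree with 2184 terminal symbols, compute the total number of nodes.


Leaf nodes (terminals): 2184
Internal nodes = n - 1 = 2184 - 1 = 2183
Total = leaves + internal = 2184 + 2183 = 4367

4367


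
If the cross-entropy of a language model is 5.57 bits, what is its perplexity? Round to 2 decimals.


Perplexity formula: PP = 2^H
H = 5.57
PP = 2^5.57
Decompose: 2^5.57 = 2^5 * 2^0.57
2^5 = 32, 2^0.57 ~ 1.4845236
PP ~ 32 * 1.4845236 = 47.5047552
Rounded to 2 decimals: 47.50

47.50


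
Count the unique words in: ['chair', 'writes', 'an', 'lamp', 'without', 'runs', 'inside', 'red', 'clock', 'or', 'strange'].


Listing all tokens and tracking unique types:
  Token 1: 'chair' -> NEW (unique so far: 1)
  Token 2: 'writes' -> NEW (unique so far: 2)
  Token 3: 'an' -> NEW (unique so far: 3)
  Token 4: 'lamp' -> NEW (unique so far: 4)
  Token 5: 'without' -> NEW (unique so far: 5)
  Token 6: 'runs' -> NEW (unique so far: 6)
  Token 7: 'inside' -> NEW (unique so far: 7)
  Token 8: 'red' -> NEW (unique so far: 8)
  Token 9: 'clock' -> NEW (unique so far: 9)
  Token 10: 'or' -> NEW (unique so far: 10)
  Token 11: 'strange' -> NEW (unique so far: 11)
Unique types: ('an', 'chair', 'clock', 'inside', 'lamp', 'or', 'red', 'runs', 'strange', 'without', 'writes')
Vocabulary size: 11

11


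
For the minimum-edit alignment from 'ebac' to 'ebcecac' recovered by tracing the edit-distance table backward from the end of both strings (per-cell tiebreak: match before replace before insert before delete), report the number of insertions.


Edit distance = 3. Backtracking from cell (4, 7) with preference match > replace > insert > delete,
then listing the resulting alignment 'ebac' -> 'ebcecac' left to right:
  Step 1: keep 'e'
  Step 2: keep 'b'
  Step 3: insert 'c' [insertion #1]
  Step 4: insert 'e' [insertion #2]
  Step 5: insert 'c' [insertion #3]
  Step 6: keep 'a'
  Step 7: keep 'c'
Total insertions: 3

3


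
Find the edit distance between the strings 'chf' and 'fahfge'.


Building DP table for s1='chf' (len 3) and s2='fahfge' (len 6):
       f  a  h  f  g  e
    0  1  2  3  4  5  6
  c 1  1  2  3  4  5  6
  h 2  2  2  2  3  4  5
  f 3  2  3  3  2  3  4
Edit distance = dp[3][6] = 4

4


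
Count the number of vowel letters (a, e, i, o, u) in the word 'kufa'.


Scanning each character of 'kufa':
  Position 1: 'k' -> consonant (running count: 0)
  Position 2: 'u' -> vowel (running count: 1)
  Position 3: 'f' -> consonant (running count: 1)
  Position 4: 'a' -> vowel (running count: 2)
Total vowels: 2

2


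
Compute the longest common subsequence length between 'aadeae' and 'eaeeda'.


DP table for LCS of 'aadeae' and 'eaeeda':
       e  a  e  e  d  a
    0  0  0  0  0  0  0
  a 0  0  1  1  1  1  1
  a 0  0  1  1  1  1  2
  d 0  0  1  1  1  2  2
  e 0  1  1  2  2  2  2
  a 0  1  2  2  2  2  3
  e 0  1  2  3  3  3  3
LCS: 'ada'
LCS length = 3

3


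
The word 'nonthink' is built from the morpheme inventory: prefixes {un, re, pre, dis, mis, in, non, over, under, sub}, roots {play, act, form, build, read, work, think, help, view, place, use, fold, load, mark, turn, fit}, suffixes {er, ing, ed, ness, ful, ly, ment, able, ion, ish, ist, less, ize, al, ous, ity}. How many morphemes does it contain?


Segmenting 'nonthink' against the inventory:
  'non' -> prefix (morpheme 1)
  'think' -> root (morpheme 2)
Total morphemes: 2

2


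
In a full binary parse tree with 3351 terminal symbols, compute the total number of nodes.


Leaf nodes (terminals): 3351
Internal nodes = n - 1 = 3351 - 1 = 3350
Total = leaves + internal = 3351 + 3350 = 6701

6701


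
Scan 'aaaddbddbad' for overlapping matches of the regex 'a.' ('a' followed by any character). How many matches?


Pattern: a. means 'a' followed by any character.
Scanning 'aaaddbddbad' position-by-position:
  Pos 0: window 'aa' -> MATCH
  Pos 1: window 'aa' -> MATCH
  Pos 2: window 'ad' -> MATCH
  Pos 3: window 'dd' -> no
  Pos 4: window 'db' -> no
  Pos 5: window 'bd' -> no
  Pos 6: window 'dd' -> no
  Pos 7: window 'db' -> no
  Pos 8: window 'ba' -> no
  Pos 9: window 'ad' -> MATCH
  Pos 10: window 'd' -> no
Total matches: 4

4


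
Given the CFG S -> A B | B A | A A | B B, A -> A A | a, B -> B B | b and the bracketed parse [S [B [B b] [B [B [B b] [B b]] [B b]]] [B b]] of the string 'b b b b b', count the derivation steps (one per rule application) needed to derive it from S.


Every bracketed nonterminal node [X ...] in the tree is produced by exactly one rule application.
Reading the tree off as a leftmost derivation:
  Step 1: S  =>  B B   (applied S -> B B)
  Step 2: B B  =>  B B B   (applied B -> B B)
  Step 3: B B B  =>  b B B   (applied B -> b)
  Step 4: b B B  =>  b B B B   (applied B -> B B)
  Step 5: b B B B  =>  b B B B B   (applied B -> B B)
  Step 6: b B B B B  =>  b b B B B   (applied B -> b)
  Step 7: b b B B B  =>  b b b B B   (applied B -> b)
  Step 8: b b b B B  =>  b b b b B   (applied B -> b)
  Step 9: b b b b B  =>  b b b b b   (applied B -> b)
Final yield: b b b b b
Total rewrite steps: 9

9


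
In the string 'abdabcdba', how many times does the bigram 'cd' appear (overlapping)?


Scanning 'abdabcdba' for bigram 'cd':
  Position 0: 'ab' -> no
  Position 1: 'bd' -> no
  Position 2: 'da' -> no
  Position 3: 'ab' -> no
  Position 4: 'bc' -> no
  Position 5: 'cd' -> MATCH
  Position 6: 'db' -> no
  Position 7: 'ba' -> no
Total matches: 1

1


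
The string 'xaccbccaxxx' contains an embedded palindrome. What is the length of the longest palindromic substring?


Scanning 'xaccbccaxxx' for palindromic substrings.
Substring at positions 0-8: 'xaccbccax'.
Check: reverse('xaccbccax') = 'xaccbccax' -> palindrome confirmed.
Neighbouring characters ('-' / 'x') break symmetry, so it cannot extend further.
No longer palindromic substring exists; longest length = 9

9


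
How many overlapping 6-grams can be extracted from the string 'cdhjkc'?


String 'cdhjkc' has length L = 6.
Number of overlapping n-grams = L - n + 1
Substituting: 6 - 6 + 1 = 1

1


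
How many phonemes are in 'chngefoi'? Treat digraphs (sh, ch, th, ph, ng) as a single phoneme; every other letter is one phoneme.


Parsing 'chngefoi' greedily, digraphs first:
  'ch' -> digraph (1 consonant phoneme) (phonemes so far: 1)
  'ng' -> digraph (1 consonant phoneme) (phonemes so far: 2)
  'e' -> vowel phoneme (phonemes so far: 3)
  'f' -> consonant phoneme (phonemes so far: 4)
  'o' -> vowel phoneme (phonemes so far: 5)
  'i' -> vowel phoneme (phonemes so far: 6)
Total phonemes: 6

6


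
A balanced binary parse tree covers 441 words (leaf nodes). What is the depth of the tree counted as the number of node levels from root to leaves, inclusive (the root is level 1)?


In a balanced binary tree with n leaves the deepest leaf is ceil(log2(n)) edges below the root,
so counting node levels inclusive of root and leaves gives ceil(log2(n)) + 1 levels.
log2(441) = 8.7846
ceil(8.7846) = 9
levels = 9 + 1 = 10

10


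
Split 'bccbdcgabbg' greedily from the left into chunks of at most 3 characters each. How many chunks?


'bccbdcgabbg' has 11 characters.
Chunking with max size 3:
  Chunk 1: 'bcc' (positions 0-2)
  Chunk 2: 'bdc' (positions 3-5)
  Chunk 3: 'gab' (positions 6-8)
  Chunk 4: 'bg' (positions 9-10)
Total chunks: ceil(11 / 3) = 4

4


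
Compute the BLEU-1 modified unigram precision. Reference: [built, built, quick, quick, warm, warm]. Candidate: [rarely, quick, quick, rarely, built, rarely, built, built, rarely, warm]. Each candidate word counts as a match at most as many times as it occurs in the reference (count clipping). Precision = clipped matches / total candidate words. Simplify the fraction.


Reference word counts: {'built': 2, 'quick': 2, 'warm': 2}
Checking each candidate word (with clipping):
  'rarely' -> not in reference -> no match (matches: 0)
  'quick' -> in reference (ref count 2, used 1/2) -> match (matches: 1)
  'quick' -> in reference (ref count 2, used 2/2) -> match (matches: 2)
  'rarely' -> not in reference -> no match (matches: 2)
  'built' -> in reference (ref count 2, used 1/2) -> match (matches: 3)
  'rarely' -> not in reference -> no match (matches: 3)
  'built' -> in reference (ref count 2, used 2/2) -> match (matches: 4)
  'built' -> ref count 2 already used up (2/2) -> clipped, no match (matches: 4)
  'rarely' -> not in reference -> no match (matches: 4)
  'warm' -> in reference (ref count 2, used 1/2) -> match (matches: 5)
Clipped matches: 5, Candidate length: 10
Precision = 5/10 = 1/2

1/2


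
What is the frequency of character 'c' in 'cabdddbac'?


Scanning 'cabdddbac' for 'c':
  Position 0: 'c' -> MATCH (count: 1)
  Position 8: 'c' -> MATCH (count: 2)
Total occurrences of 'c': 2

2


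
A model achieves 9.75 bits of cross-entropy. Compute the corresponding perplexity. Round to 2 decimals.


Perplexity formula: PP = 2^H
H = 9.75
PP = 2^9.75
Decompose: 2^9.75 = 2^9 * 2^0.75
2^9 = 512, 2^0.75 ~ 1.6817928
PP ~ 512 * 1.6817928 = 861.0779136
Rounded to 2 decimals: 861.08

861.08


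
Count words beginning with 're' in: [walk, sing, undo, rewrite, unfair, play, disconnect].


Checking each word for prefix 're':
  'walk' -> no (count: 0)
  'sing' -> no (count: 0)
  'undo' -> no (count: 0)
  'rewrite' -> YES, starts with 're' (count: 1)
  'unfair' -> no (count: 1)
  'play' -> no (count: 1)
  'disconnect' -> no (count: 1)
Total with prefix 're': 1

1


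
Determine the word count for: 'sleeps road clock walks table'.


Counting words by splitting on spaces:
  Word 1: 'sleeps'
  Word 2: 'road'
  Word 3: 'clock'
  Word 4: 'walks'
  Word 5: 'table'
Total words: 5

5


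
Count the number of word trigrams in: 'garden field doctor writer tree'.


Word trigrams from [5] words:
  Trigram 1: (garden field doctor)
  Trigram 2: (field doctor writer)
  Trigram 3: (doctor writer tree)
Total word trigrams: 5 - 2 = 3

3


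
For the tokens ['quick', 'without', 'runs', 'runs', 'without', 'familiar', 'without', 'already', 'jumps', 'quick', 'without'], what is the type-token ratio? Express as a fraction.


Tokens: 11
Unique types: ('already', 'familiar', 'jumps', 'quick', 'runs', 'without') = 6
TTR = 6/11
Already in lowest terms.

6/11


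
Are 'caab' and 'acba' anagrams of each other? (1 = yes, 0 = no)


Sort characters of 'caab': 'aabc'
Sort characters of 'acba': 'aabc'
Sorted forms match -> they ARE anagrams
Result: 1

1


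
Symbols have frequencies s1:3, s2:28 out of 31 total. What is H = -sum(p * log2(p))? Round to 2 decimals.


Computing entropy H = -sum(p_i * log2(p_i)):
  s1: p = 3/31 = 0.0968, -p*log2(p) = 0.3261
  s2: p = 28/31 = 0.9032, -p*log2(p) = 0.1326
H = sum of terms = 0.4587
Rounded to 2 decimals: 0.46

0.46


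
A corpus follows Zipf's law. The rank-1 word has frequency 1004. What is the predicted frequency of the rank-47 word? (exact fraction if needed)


Zipf's law: freq(rank) = f1 / rank
f1 = 1004, rank = 47
freq = 1004 / 47
GCD(1004, 47) = 1
Simplified: 1004/47

1004/47


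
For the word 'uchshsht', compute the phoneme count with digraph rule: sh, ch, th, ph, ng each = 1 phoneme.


Parsing 'uchshsht' greedily, digraphs first:
  'u' -> vowel phoneme (phonemes so far: 1)
  'ch' -> digraph (1 consonant phoneme) (phonemes so far: 2)
  'sh' -> digraph (1 consonant phoneme) (phonemes so far: 3)
  'sh' -> digraph (1 consonant phoneme) (phonemes so far: 4)
  't' -> consonant phoneme (phonemes so far: 5)
Total phonemes: 5

5


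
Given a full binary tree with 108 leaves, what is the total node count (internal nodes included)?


Leaf nodes (terminals): 108
Internal nodes = n - 1 = 108 - 1 = 107
Total = leaves + internal = 108 + 107 = 215

215


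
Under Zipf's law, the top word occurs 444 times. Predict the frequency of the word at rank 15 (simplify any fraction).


Zipf's law: freq(rank) = f1 / rank
f1 = 444, rank = 15
freq = 444 / 15
GCD(444, 15) = 3
Simplified: 148/5

148/5


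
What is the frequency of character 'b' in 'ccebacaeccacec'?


Scanning 'ccebacaeccacec' for 'b':
  Position 3: 'b' -> MATCH (count: 1)
Total occurrences of 'b': 1

1


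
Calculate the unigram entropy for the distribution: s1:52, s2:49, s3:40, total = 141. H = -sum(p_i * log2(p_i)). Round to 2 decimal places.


Computing entropy H = -sum(p_i * log2(p_i)):
  s1: p = 52/141 = 0.3688, -p*log2(p) = 0.5307
  s2: p = 49/141 = 0.3475, -p*log2(p) = 0.5299
  s3: p = 40/141 = 0.2837, -p*log2(p) = 0.5156
H = sum of terms = 1.5762
Rounded to 2 decimals: 1.58

1.58


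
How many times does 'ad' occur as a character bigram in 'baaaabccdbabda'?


Scanning 'baaaabccdbabda' for bigram 'ad':
  Position 0: 'ba' -> no
  Position 1: 'aa' -> no
  Position 2: 'aa' -> no
  Position 3: 'aa' -> no
  Position 4: 'ab' -> no
  Position 5: 'bc' -> no
  Position 6: 'cc' -> no
  Position 7: 'cd' -> no
  Position 8: 'db' -> no
  Position 9: 'ba' -> no
  Position 10: 'ab' -> no
  Position 11: 'bd' -> no
  Position 12: 'da' -> no
Total matches: 0

0


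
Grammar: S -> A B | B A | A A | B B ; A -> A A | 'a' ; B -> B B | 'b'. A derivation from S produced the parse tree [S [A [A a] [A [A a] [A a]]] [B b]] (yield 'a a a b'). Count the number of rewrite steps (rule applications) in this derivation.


Every bracketed nonterminal node [X ...] in the tree is produced by exactly one rule application.
Reading the tree off as a leftmost derivation:
  Step 1: S  =>  A B   (applied S -> A B)
  Step 2: A B  =>  A A B   (applied A -> A A)
  Step 3: A A B  =>  a A B   (applied A -> a)
  Step 4: a A B  =>  a A A B   (applied A -> A A)
  Step 5: a A A B  =>  a a A B   (applied A -> a)
  Step 6: a a A B  =>  a a a B   (applied A -> a)
  Step 7: a a a B  =>  a a a b   (applied B -> b)
Final yield: a a a b
Total rewrite steps: 7

7


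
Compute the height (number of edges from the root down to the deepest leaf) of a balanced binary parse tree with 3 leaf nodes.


In a balanced binary tree with n leaves the deepest leaf is ceil(log2(n)) edges below the root.
log2(3) = 1.5850
ceil(1.5850) = 2
height (edges) = 2

2


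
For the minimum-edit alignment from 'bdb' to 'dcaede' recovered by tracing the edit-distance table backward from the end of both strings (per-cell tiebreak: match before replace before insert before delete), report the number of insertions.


Edit distance = 5. Backtracking from cell (3, 6) with preference match > replace > insert > delete,
then listing the resulting alignment 'bdb' -> 'dcaede' left to right:
  Step 1: insert 'd' [insertion #1]
  Step 2: insert 'c' [insertion #2]
  Step 3: insert 'a' [insertion #3]
  Step 4: replace b->e
  Step 5: keep 'd'
  Step 6: replace b->e
Total insertions: 3

3


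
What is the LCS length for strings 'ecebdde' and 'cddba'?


DP table for LCS of 'ecebdde' and 'cddba':
       c  d  d  b  a
    0  0  0  0  0  0
  e 0  0  0  0  0  0
  c 0  1  1  1  1  1
  e 0  1  1  1  1  1
  b 0  1  1  1  2  2
  d 0  1  2  2  2  2
  d 0  1  2  3  3  3
  e 0  1  2  3  3  3
LCS: 'cdd'
LCS length = 3

3


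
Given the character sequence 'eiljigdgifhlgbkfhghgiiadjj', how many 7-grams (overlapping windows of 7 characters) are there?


String 'eiljigdgifhlgbkfhghgiiadjj' has length L = 26.
Number of overlapping n-grams = L - n + 1
Substituting: 26 - 7 + 1 = 20

20


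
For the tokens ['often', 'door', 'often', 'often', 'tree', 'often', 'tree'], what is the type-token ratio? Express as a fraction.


Tokens: 7
Unique types: ('door', 'often', 'tree') = 3
TTR = 3/7
Already in lowest terms.

3/7


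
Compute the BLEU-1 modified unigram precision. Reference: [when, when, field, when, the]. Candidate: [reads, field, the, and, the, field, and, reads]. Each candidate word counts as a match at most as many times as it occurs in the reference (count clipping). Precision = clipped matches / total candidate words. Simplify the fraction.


Reference word counts: {'field': 1, 'the': 1, 'when': 3}
Checking each candidate word (with clipping):
  'reads' -> not in reference -> no match (matches: 0)
  'field' -> in reference (ref count 1, used 1/1) -> match (matches: 1)
  'the' -> in reference (ref count 1, used 1/1) -> match (matches: 2)
  'and' -> not in reference -> no match (matches: 2)
  'the' -> ref count 1 already used up (1/1) -> clipped, no match (matches: 2)
  'field' -> ref count 1 already used up (1/1) -> clipped, no match (matches: 2)
  'and' -> not in reference -> no match (matches: 2)
  'reads' -> not in reference -> no match (matches: 2)
Clipped matches: 2, Candidate length: 8
Precision = 2/8 = 1/4

1/4


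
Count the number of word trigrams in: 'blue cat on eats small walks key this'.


Word trigrams from [8] words:
  Trigram 1: (blue cat on)
  Trigram 2: (cat on eats)
  Trigram 3: (on eats small)
  Trigram 4: (eats small walks)
  Trigram 5: (small walks key)
  Trigram 6: (walks key this)
Total word trigrams: 8 - 2 = 6

6


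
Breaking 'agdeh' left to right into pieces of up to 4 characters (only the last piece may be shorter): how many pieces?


'agdeh' has 5 characters.
Chunking with max size 4:
  Chunk 1: 'agde' (positions 0-3)
  Chunk 2: 'h' (positions 4-4)
Total chunks: ceil(5 / 4) = 2

2


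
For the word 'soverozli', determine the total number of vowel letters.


Scanning each character of 'soverozli':
  Position 1: 's' -> consonant (running count: 0)
  Position 2: 'o' -> vowel (running count: 1)
  Position 3: 'v' -> consonant (running count: 1)
  Position 4: 'e' -> vowel (running count: 2)
  Position 5: 'r' -> consonant (running count: 2)
  Position 6: 'o' -> vowel (running count: 3)
  Position 7: 'z' -> consonant (running count: 3)
  Position 8: 'l' -> consonant (running count: 3)
  Position 9: 'i' -> vowel (running count: 4)
Total vowels: 4

4


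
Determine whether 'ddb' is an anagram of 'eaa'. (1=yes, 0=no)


Sort characters of 'ddb': 'bdd'
Sort characters of 'eaa': 'aae'
Sorted forms differ -> they are NOT anagrams
Result: 0

0


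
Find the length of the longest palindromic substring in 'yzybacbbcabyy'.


Scanning 'yzybacbbcabyy' for palindromic substrings.
Substring at positions 2-11: 'ybacbbcaby'.
Check: reverse('ybacbbcaby') = 'ybacbbcaby' -> palindrome confirmed.
Neighbouring characters ('z' / 'y') break symmetry, so it cannot extend further.
No longer palindromic substring exists; longest length = 10

10


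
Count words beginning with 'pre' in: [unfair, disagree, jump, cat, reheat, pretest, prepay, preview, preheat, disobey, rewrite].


Checking each word for prefix 'pre':
  'unfair' -> no (count: 0)
  'disagree' -> no (count: 0)
  'jump' -> no (count: 0)
  'cat' -> no (count: 0)
  'reheat' -> no (count: 0)
  'pretest' -> YES, starts with 'pre' (count: 1)
  'prepay' -> YES, starts with 'pre' (count: 2)
  'preview' -> YES, starts with 'pre' (count: 3)
  'preheat' -> YES, starts with 'pre' (count: 4)
  'disobey' -> no (count: 4)
  'rewrite' -> no (count: 4)
Total with prefix 'pre': 4

4


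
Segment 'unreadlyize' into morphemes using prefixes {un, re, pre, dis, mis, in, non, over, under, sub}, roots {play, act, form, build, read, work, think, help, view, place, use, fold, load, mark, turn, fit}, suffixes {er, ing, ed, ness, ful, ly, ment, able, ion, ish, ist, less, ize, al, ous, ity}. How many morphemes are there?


Segmenting 'unreadlyize' against the inventory:
  'un' -> prefix (morpheme 1)
  'read' -> root (morpheme 2)
  'ly' -> suffix (morpheme 3)
  'ize' -> suffix (morpheme 4)
Total morphemes: 4

4


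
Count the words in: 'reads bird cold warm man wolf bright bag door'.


Counting words by splitting on spaces:
  Word 1: 'reads'
  Word 2: 'bird'
  Word 3: 'cold'
  Word 4: 'warm'
  Word 5: 'man'
  Word 6: 'wolf'
  Word 7: 'bright'
  Word 8: 'bag'
  Word 9: 'door'
Total words: 9

9


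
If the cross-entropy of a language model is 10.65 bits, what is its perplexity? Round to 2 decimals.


Perplexity formula: PP = 2^H
H = 10.65
PP = 2^10.65
Decompose: 2^10.65 = 2^10 * 2^0.65
2^10 = 1024, 2^0.65 ~ 1.5691682
PP ~ 1024 * 1.5691682 = 1606.8282368
Rounded to 2 decimals: 1606.83

1606.83


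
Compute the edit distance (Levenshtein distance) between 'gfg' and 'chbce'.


Building DP table for s1='gfg' (len 3) and s2='chbce' (len 5):
       c  h  b  c  e
    0  1  2  3  4  5
  g 1  1  2  3  4  5
  f 2  2  2  3  4  5
  g 3  3  3  3  4  5
Edit distance = dp[3][5] = 5

5


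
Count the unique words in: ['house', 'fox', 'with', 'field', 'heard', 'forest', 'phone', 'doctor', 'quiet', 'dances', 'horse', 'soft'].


Listing all tokens and tracking unique types:
  Token 1: 'house' -> NEW (unique so far: 1)
  Token 2: 'fox' -> NEW (unique so far: 2)
  Token 3: 'with' -> NEW (unique so far: 3)
  Token 4: 'field' -> NEW (unique so far: 4)
  Token 5: 'heard' -> NEW (unique so far: 5)
  Token 6: 'forest' -> NEW (unique so far: 6)
  Token 7: 'phone' -> NEW (unique so far: 7)
  Token 8: 'doctor' -> NEW (unique so far: 8)
  Token 9: 'quiet' -> NEW (unique so far: 9)
  Token 10: 'dances' -> NEW (unique so far: 10)
  Token 11: 'horse' -> NEW (unique so far: 11)
  Token 12: 'soft' -> NEW (unique so far: 12)
Unique types: ('dances', 'doctor', 'field', 'forest', 'fox', 'heard', 'horse', 'house', 'phone', 'quiet', 'soft', 'with')
Vocabulary size: 12

12


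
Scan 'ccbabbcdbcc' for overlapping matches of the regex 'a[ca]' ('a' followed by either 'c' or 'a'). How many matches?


Pattern: a[ca] means 'a' followed by either 'c' or 'a'.
Scanning 'ccbabbcdbcc' position-by-position:
  Pos 0: window 'cc' -> no
  Pos 1: window 'cb' -> no
  Pos 2: window 'ba' -> no
  Pos 3: window 'ab' -> no
  Pos 4: window 'bb' -> no
  Pos 5: window 'bc' -> no
  Pos 6: window 'cd' -> no
  Pos 7: window 'db' -> no
  Pos 8: window 'bc' -> no
  Pos 9: window 'cc' -> no
  Pos 10: window 'c' -> no
Total matches: 0

0


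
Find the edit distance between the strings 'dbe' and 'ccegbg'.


Building DP table for s1='dbe' (len 3) and s2='ccegbg' (len 6):
       c  c  e  g  b  g
    0  1  2  3  4  5  6
  d 1  1  2  3  4  5  6
  b 2  2  2  3  4  4  5
  e 3  3  3  2  3  4  5
Edit distance = dp[3][6] = 5

5


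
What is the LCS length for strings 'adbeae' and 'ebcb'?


DP table for LCS of 'adbeae' and 'ebcb':
       e  b  c  b
    0  0  0  0  0
  a 0  0  0  0  0
  d 0  0  0  0  0
  b 0  0  1  1  1
  e 0  1  1  1  1
  a 0  1  1  1  1
  e 0  1  1  1  1
LCS: 'b'
LCS length = 1

1


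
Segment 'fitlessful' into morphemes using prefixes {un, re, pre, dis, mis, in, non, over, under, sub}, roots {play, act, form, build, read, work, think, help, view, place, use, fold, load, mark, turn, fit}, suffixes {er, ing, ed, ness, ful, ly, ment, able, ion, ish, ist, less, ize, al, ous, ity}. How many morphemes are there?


Segmenting 'fitlessful' against the inventory:
  'fit' -> root (morpheme 1)
  'less' -> suffix (morpheme 2)
  'ful' -> suffix (morpheme 3)
Total morphemes: 3

3


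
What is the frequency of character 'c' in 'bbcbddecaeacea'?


Scanning 'bbcbddecaeacea' for 'c':
  Position 2: 'c' -> MATCH (count: 1)
  Position 7: 'c' -> MATCH (count: 2)
  Position 11: 'c' -> MATCH (count: 3)
Total occurrences of 'c': 3

3


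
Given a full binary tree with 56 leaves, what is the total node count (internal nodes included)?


Leaf nodes (terminals): 56
Internal nodes = n - 1 = 56 - 1 = 55
Total = leaves + internal = 56 + 55 = 111

111


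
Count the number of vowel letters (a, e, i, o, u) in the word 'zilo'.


Scanning each character of 'zilo':
  Position 1: 'z' -> consonant (running count: 0)
  Position 2: 'i' -> vowel (running count: 1)
  Position 3: 'l' -> consonant (running count: 1)
  Position 4: 'o' -> vowel (running count: 2)
Total vowels: 2

2


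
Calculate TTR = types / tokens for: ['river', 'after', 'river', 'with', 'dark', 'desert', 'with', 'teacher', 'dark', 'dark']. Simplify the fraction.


Tokens: 10
Unique types: ('after', 'dark', 'desert', 'river', 'teacher', 'with') = 6
TTR = 6/10
Simplify: divide both by 2 -> 3/5
TTR = 3/5

3/5


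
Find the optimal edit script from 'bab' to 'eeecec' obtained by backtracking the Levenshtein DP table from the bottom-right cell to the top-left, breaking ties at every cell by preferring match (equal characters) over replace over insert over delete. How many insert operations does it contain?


Edit distance = 6. Backtracking from cell (3, 6) with preference match > replace > insert > delete,
then listing the resulting alignment 'bab' -> 'eeecec' left to right:
  Step 1: insert 'e' [insertion #1]
  Step 2: insert 'e' [insertion #2]
  Step 3: insert 'e' [insertion #3]
  Step 4: replace b->c
  Step 5: replace a->e
  Step 6: replace b->c
Total insertions: 3

3


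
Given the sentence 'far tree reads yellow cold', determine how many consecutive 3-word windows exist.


Word trigrams from [5] words:
  Trigram 1: (far tree reads)
  Trigram 2: (tree reads yellow)
  Trigram 3: (reads yellow cold)
Total word trigrams: 5 - 2 = 3

3


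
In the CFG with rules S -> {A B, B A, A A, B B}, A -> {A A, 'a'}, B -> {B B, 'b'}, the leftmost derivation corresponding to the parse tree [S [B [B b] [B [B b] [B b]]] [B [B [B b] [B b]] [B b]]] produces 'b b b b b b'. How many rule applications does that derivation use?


Every bracketed nonterminal node [X ...] in the tree is produced by exactly one rule application.
Reading the tree off as a leftmost derivation:
  Step 1: S  =>  B B   (applied S -> B B)
  Step 2: B B  =>  B B B   (applied B -> B B)
  Step 3: B B B  =>  b B B   (applied B -> b)
  Step 4: b B B  =>  b B B B   (applied B -> B B)
  Step 5: b B B B  =>  b b B B   (applied B -> b)
  Step 6: b b B B  =>  b b b B   (applied B -> b)
  Step 7: b b b B  =>  b b b B B   (applied B -> B B)
  Step 8: b b b B B  =>  b b b B B B   (applied B -> B B)
  Step 9: b b b B B B  =>  b b b b B B   (applied B -> b)
  Step 10: b b b b B B  =>  b b b b b B   (applied B -> b)
  Step 11: b b b b b B  =>  b b b b b b   (applied B -> b)
Final yield: b b b b b b
Total rewrite steps: 11

11


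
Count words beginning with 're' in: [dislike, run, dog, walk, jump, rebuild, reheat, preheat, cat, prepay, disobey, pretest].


Checking each word for prefix 're':
  'dislike' -> no (count: 0)
  'run' -> no (count: 0)
  'dog' -> no (count: 0)
  'walk' -> no (count: 0)
  'jump' -> no (count: 0)
  'rebuild' -> YES, starts with 're' (count: 1)
  'reheat' -> YES, starts with 're' (count: 2)
  'preheat' -> no (count: 2)
  'cat' -> no (count: 2)
  'prepay' -> no (count: 2)
  'disobey' -> no (count: 2)
  'pretest' -> no (count: 2)
Total with prefix 're': 2

2


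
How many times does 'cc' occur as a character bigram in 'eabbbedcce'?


Scanning 'eabbbedcce' for bigram 'cc':
  Position 0: 'ea' -> no
  Position 1: 'ab' -> no
  Position 2: 'bb' -> no
  Position 3: 'bb' -> no
  Position 4: 'be' -> no
  Position 5: 'ed' -> no
  Position 6: 'dc' -> no
  Position 7: 'cc' -> MATCH
  Position 8: 'ce' -> no
Total matches: 1

1


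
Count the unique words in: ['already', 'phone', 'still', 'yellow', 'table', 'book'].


Listing all tokens and tracking unique types:
  Token 1: 'already' -> NEW (unique so far: 1)
  Token 2: 'phone' -> NEW (unique so far: 2)
  Token 3: 'still' -> NEW (unique so far: 3)
  Token 4: 'yellow' -> NEW (unique so far: 4)
  Token 5: 'table' -> NEW (unique so far: 5)
  Token 6: 'book' -> NEW (unique so far: 6)
Unique types: ('already', 'book', 'phone', 'still', 'table', 'yellow')
Vocabulary size: 6

6


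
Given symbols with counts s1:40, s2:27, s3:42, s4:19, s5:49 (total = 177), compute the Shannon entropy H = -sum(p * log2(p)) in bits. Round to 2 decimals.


Computing entropy H = -sum(p_i * log2(p_i)):
  s1: p = 40/177 = 0.2260, -p*log2(p) = 0.4849
  s2: p = 27/177 = 0.1525, -p*log2(p) = 0.4138
  s3: p = 42/177 = 0.2373, -p*log2(p) = 0.4924
  s4: p = 19/177 = 0.1073, -p*log2(p) = 0.3456
  s5: p = 49/177 = 0.2768, -p*log2(p) = 0.5129
H = sum of terms = 2.2496
Rounded to 2 decimals: 2.25

2.25


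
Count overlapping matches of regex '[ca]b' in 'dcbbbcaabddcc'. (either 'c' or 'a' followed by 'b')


Pattern: [ca]b means either 'c' or 'a' followed by 'b'.
Scanning 'dcbbbcaabddcc' position-by-position:
  Pos 0: window 'dc' -> no
  Pos 1: window 'cb' -> MATCH
  Pos 2: window 'bb' -> no
  Pos 3: window 'bb' -> no
  Pos 4: window 'bc' -> no
  Pos 5: window 'ca' -> no
  Pos 6: window 'aa' -> no
  Pos 7: window 'ab' -> MATCH
  Pos 8: window 'bd' -> no
  Pos 9: window 'dd' -> no
  Pos 10: window 'dc' -> no
  Pos 11: window 'cc' -> no
  Pos 12: window 'c' -> no
Total matches: 2

2


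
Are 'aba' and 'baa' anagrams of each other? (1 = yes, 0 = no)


Sort characters of 'aba': 'aab'
Sort characters of 'baa': 'aab'
Sorted forms match -> they ARE anagrams
Result: 1

1


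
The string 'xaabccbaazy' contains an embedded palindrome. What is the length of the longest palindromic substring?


Scanning 'xaabccbaazy' for palindromic substrings.
Substring at positions 1-8: 'aabccbaa'.
Check: reverse('aabccbaa') = 'aabccbaa' -> palindrome confirmed.
Neighbouring characters ('x' / 'z') break symmetry, so it cannot extend further.
No longer palindromic substring exists; longest length = 8

8


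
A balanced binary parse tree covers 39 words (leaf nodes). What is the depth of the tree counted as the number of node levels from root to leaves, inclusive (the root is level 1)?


In a balanced binary tree with n leaves the deepest leaf is ceil(log2(n)) edges below the root,
so counting node levels inclusive of root and leaves gives ceil(log2(n)) + 1 levels.
log2(39) = 5.2854
ceil(5.2854) = 6
levels = 6 + 1 = 7

7


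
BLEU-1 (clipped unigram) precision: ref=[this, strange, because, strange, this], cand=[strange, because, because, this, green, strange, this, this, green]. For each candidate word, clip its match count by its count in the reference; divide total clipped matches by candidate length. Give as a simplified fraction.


Reference word counts: {'because': 1, 'strange': 2, 'this': 2}
Checking each candidate word (with clipping):
  'strange' -> in reference (ref count 2, used 1/2) -> match (matches: 1)
  'because' -> in reference (ref count 1, used 1/1) -> match (matches: 2)
  'because' -> ref count 1 already used up (1/1) -> clipped, no match (matches: 2)
  'this' -> in reference (ref count 2, used 1/2) -> match (matches: 3)
  'green' -> not in reference -> no match (matches: 3)
  'strange' -> in reference (ref count 2, used 2/2) -> match (matches: 4)
  'this' -> in reference (ref count 2, used 2/2) -> match (matches: 5)
  'this' -> ref count 2 already used up (2/2) -> clipped, no match (matches: 5)
  'green' -> not in reference -> no match (matches: 5)
Clipped matches: 5, Candidate length: 9
Precision = 5/9

5/9


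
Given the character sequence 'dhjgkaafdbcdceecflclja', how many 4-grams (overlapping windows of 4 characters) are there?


String 'dhjgkaafdbcdceecflclja' has length L = 22.
Number of overlapping n-grams = L - n + 1
Substituting: 22 - 4 + 1 = 19

19


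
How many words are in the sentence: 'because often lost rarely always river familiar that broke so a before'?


Counting words by splitting on spaces:
  Word 1: 'because'
  Word 2: 'often'
  Word 3: 'lost'
  Word 4: 'rarely'
  Word 5: 'always'
  Word 6: 'river'
  Word 7: 'familiar'
  Word 8: 'that'
  Word 9: 'broke'
  Word 10: 'so'
  Word 11: 'a'
  Word 12: 'before'
Total words: 12

12


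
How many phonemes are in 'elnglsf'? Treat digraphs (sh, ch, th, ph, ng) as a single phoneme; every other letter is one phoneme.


Parsing 'elnglsf' greedily, digraphs first:
  'e' -> vowel phoneme (phonemes so far: 1)
  'l' -> consonant phoneme (phonemes so far: 2)
  'ng' -> digraph (1 consonant phoneme) (phonemes so far: 3)
  'l' -> consonant phoneme (phonemes so far: 4)
  's' -> consonant phoneme (phonemes so far: 5)
  'f' -> consonant phoneme (phonemes so far: 6)
Total phonemes: 6

6


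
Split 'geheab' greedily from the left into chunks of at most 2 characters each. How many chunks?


'geheab' has 6 characters.
Chunking with max size 2:
  Chunk 1: 'ge' (positions 0-1)
  Chunk 2: 'he' (positions 2-3)
  Chunk 3: 'ab' (positions 4-5)
Total chunks: ceil(6 / 2) = 3

3


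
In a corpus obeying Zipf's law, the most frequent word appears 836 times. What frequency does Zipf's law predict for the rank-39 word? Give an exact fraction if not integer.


Zipf's law: freq(rank) = f1 / rank
f1 = 836, rank = 39
freq = 836 / 39
GCD(836, 39) = 1
Simplified: 836/39

836/39


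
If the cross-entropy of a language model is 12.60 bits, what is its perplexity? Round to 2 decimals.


Perplexity formula: PP = 2^H
H = 12.60
PP = 2^12.60
Decompose: 2^12.60 = 2^12 * 2^0.60
2^12 = 4096, 2^0.60 ~ 1.5157166
PP ~ 4096 * 1.5157166 = 6208.3751936
Rounded to 2 decimals: 6208.38

6208.38


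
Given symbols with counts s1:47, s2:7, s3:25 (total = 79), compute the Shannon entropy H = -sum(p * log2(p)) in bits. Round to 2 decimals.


Computing entropy H = -sum(p_i * log2(p_i)):
  s1: p = 47/79 = 0.5949, -p*log2(p) = 0.4457
  s2: p = 7/79 = 0.0886, -p*log2(p) = 0.3098
  s3: p = 25/79 = 0.3165, -p*log2(p) = 0.5253
H = sum of terms = 1.2808
Rounded to 2 decimals: 1.28

1.28


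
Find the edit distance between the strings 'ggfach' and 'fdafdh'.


Building DP table for s1='ggfach' (len 6) and s2='fdafdh' (len 6):
       f  d  a  f  d  h
    0  1  2  3  4  5  6
  g 1  1  2  3  4  5  6
  g 2  2  2  3  4  5  6
  f 3  2  3  3  3  4  5
  a 4  3  3  3  4  4  5
  c 5  4  4  4  4  5  5
  h 6  5  5  5  5  5  5
Edit distance = dp[6][6] = 5

5


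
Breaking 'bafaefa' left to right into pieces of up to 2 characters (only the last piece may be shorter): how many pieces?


'bafaefa' has 7 characters.
Chunking with max size 2:
  Chunk 1: 'ba' (positions 0-1)
  Chunk 2: 'fa' (positions 2-3)
  Chunk 3: 'ef' (positions 4-5)
  Chunk 4: 'a' (positions 6-6)
Total chunks: ceil(7 / 2) = 4

4


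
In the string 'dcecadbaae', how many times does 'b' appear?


Scanning 'dcecadbaae' for 'b':
  Position 6: 'b' -> MATCH (count: 1)
Total occurrences of 'b': 1

1


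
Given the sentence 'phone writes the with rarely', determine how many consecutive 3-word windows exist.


Word trigrams from [5] words:
  Trigram 1: (phone writes the)
  Trigram 2: (writes the with)
  Trigram 3: (the with rarely)
Total word trigrams: 5 - 2 = 3

3


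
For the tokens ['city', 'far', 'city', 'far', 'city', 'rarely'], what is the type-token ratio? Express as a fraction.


Tokens: 6
Unique types: ('city', 'far', 'rarely') = 3
TTR = 3/6
Simplify: divide both by 3 -> 1/2
TTR = 1/2

1/2


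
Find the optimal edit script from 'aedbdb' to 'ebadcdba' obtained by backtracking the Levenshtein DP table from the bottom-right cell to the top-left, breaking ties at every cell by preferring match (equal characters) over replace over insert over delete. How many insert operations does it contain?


Edit distance = 5. Backtracking from cell (6, 8) with preference match > replace > insert > delete,
then listing the resulting alignment 'aedbdb' -> 'ebadcdba' left to right:
  Step 1: insert 'e' [insertion #1]
  Step 2: replace a->b
  Step 3: replace e->a
  Step 4: keep 'd'
  Step 5: replace b->c
  Step 6: keep 'd'
  Step 7: keep 'b'
  Step 8: insert 'a' [insertion #2]
Total insertions: 2

2


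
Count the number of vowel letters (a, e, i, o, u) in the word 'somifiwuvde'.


Scanning each character of 'somifiwuvde':
  Position 1: 's' -> consonant (running count: 0)
  Position 2: 'o' -> vowel (running count: 1)
  Position 3: 'm' -> consonant (running count: 1)
  Position 4: 'i' -> vowel (running count: 2)
  Position 5: 'f' -> consonant (running count: 2)
  Position 6: 'i' -> vowel (running count: 3)
  Position 7: 'w' -> consonant (running count: 3)
  Position 8: 'u' -> vowel (running count: 4)
  Position 9: 'v' -> consonant (running count: 4)
  Position 10: 'd' -> consonant (running count: 4)
  Position 11: 'e' -> vowel (running count: 5)
Total vowels: 5

5


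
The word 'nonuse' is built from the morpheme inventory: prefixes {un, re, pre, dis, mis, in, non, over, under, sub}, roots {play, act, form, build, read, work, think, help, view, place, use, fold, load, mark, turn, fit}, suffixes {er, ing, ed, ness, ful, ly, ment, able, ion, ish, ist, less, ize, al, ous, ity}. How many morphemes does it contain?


Segmenting 'nonuse' against the inventory:
  'non' -> prefix (morpheme 1)
  'use' -> root (morpheme 2)
Total morphemes: 2

2


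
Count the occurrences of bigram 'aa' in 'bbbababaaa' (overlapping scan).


Scanning 'bbbababaaa' for bigram 'aa':
  Position 0: 'bb' -> no
  Position 1: 'bb' -> no
  Position 2: 'ba' -> no
  Position 3: 'ab' -> no
  Position 4: 'ba' -> no
  Position 5: 'ab' -> no
  Position 6: 'ba' -> no
  Position 7: 'aa' -> MATCH
  Position 8: 'aa' -> MATCH
Total matches: 2

2


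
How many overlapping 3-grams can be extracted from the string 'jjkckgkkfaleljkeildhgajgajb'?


String 'jjkckgkkfaleljkeildhgajgajb' has length L = 27.
Number of overlapping n-grams = L - n + 1
Substituting: 27 - 3 + 1 = 25

25


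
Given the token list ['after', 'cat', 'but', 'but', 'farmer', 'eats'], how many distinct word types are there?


Listing all tokens and tracking unique types:
  Token 1: 'after' -> NEW (unique so far: 1)
  Token 2: 'cat' -> NEW (unique so far: 2)
  Token 3: 'but' -> NEW (unique so far: 3)
  Token 4: 'but' -> duplicate (unique so far: 3)
  Token 5: 'farmer' -> NEW (unique so far: 4)
  Token 6: 'eats' -> NEW (unique so far: 5)
Unique types: ('after', 'but', 'cat', 'eats', 'farmer')
Vocabulary size: 5

5
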